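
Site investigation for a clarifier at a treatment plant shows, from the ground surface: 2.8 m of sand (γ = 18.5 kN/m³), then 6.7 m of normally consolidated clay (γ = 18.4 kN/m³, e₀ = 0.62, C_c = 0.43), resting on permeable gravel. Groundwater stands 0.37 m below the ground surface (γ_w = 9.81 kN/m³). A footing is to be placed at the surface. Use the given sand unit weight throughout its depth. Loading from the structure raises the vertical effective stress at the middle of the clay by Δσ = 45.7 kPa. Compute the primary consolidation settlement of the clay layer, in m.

S_c ≈ 0.456 m

Mid-depth of clay below the ground surface: z = 2.8 + 6.7/2 = 6.15 m.
Total vertical stress at mid-clay: σ_v = 18.5×2.8 + 18.4×3.35 = 113.44 kPa.
Pore pressure: u = 9.81×(6.15 − 0.37) = 56.702 kPa.
Initial effective stress: σ'_0 = σ_v − u = 113.44 − 56.702 = 56.738 kPa.
Final effective stress: σ'_f = σ'_0 + Δσ = 56.738 + 45.7 = 102.44 kPa.
Normally consolidated clay, so the full stress increment lies on the virgin compression line:
S_c = C_c·H/(1+e₀)·log₁₀(σ'_f/σ'_0) = 0.43×6.7/(1+0.62)×log₁₀(102.44/56.738)
    = 1.7784 × 0.2566 = 0.4563 m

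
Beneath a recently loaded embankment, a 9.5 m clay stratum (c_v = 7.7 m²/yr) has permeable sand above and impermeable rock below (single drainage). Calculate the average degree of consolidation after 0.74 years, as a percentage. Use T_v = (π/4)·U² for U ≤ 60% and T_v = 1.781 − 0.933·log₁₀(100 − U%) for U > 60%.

Drainage path length: H_d = H = 9.5 m (single drainage).
T_v = c_v·t/H_d² = 7.7×0.74/9.5² = 0.063136.
T_v = 0.063136 corresponds to the U ≤ 60% branch:
U = √(4T_v/π) = 0.2835

U ≈ 28.4 %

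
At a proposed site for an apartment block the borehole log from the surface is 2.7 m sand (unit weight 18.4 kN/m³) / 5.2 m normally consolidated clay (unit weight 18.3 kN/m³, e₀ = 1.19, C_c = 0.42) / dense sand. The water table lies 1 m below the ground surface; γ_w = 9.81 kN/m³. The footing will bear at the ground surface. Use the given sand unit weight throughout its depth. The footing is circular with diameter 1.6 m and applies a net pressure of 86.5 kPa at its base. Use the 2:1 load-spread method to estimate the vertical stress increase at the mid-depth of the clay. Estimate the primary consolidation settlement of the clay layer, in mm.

S_c ≈ 35.1 mm

Mid-depth of clay below the ground surface: z = 2.7 + 5.2/2 = 5.3 m.
Total vertical stress at mid-clay: σ_v = 18.4×2.7 + 18.3×2.6 = 97.26 kPa.
Pore pressure: u = 9.81×(5.3 − 1) = 42.183 kPa.
Initial effective stress: σ'_0 = σ_v − u = 97.26 − 42.183 = 55.077 kPa.
Stress increase at mid-clay by the 2:1 spreading method:
Δσ ≈ qD²/(D+z)² = 86.5×1.6²/(1.6+5.3)² = 4.6511 kPa
Final effective stress: σ'_f = σ'_0 + Δσ = 55.077 + 4.6511 = 59.728 kPa.
Normally consolidated clay, so the full stress increment lies on the virgin compression line:
S_c = C_c·H/(1+e₀)·log₁₀(σ'_f/σ'_0) = 0.42×5.2/(1+1.19)×log₁₀(59.728/55.077)
    = 0.99726 × 0.035208 = 0.03511 m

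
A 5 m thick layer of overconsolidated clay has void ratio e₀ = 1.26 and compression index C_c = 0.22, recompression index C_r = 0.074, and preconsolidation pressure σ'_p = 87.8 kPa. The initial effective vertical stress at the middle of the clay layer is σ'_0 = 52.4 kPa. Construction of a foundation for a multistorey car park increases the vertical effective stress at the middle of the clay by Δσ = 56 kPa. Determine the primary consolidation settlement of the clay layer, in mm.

S_c ≈ 81.3 mm

Final effective stress: σ'_f = 52.4 + 56 = 108.4 kPa.
σ'_f = 108.4 > σ'_p = 87.8 kPa, so the stress path crosses the preconsolidation pressure — recompression up to σ'_p, then virgin compression beyond:
S_c = H/(1+e₀)·[C_r·log₁₀(σ'_p/σ'_0) + C_c·log₁₀(σ'_f/σ'_p)]
    = 5/2.26 × [0.074×log₁₀(87.8/52.4) + 0.22×log₁₀(108.4/87.8)]
    = 2.2124 × [0.016588 + 0.020138] = 0.08125 m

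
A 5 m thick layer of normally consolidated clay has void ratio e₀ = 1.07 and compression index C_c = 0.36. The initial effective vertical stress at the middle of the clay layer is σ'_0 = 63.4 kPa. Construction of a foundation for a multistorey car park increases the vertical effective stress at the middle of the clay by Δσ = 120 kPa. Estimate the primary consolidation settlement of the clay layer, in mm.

S_c ≈ 401 mm

Final effective stress: σ'_f = σ'_0 + Δσ = 63.4 + 120 = 183.4 kPa.
Normally consolidated clay, so the full stress increment lies on the virgin compression line:
S_c = C_c·H/(1+e₀)·log₁₀(σ'_f/σ'_0) = 0.36×5/(1+1.07)×log₁₀(183.4/63.4)
    = 0.86957 × 0.46131 = 0.4011 m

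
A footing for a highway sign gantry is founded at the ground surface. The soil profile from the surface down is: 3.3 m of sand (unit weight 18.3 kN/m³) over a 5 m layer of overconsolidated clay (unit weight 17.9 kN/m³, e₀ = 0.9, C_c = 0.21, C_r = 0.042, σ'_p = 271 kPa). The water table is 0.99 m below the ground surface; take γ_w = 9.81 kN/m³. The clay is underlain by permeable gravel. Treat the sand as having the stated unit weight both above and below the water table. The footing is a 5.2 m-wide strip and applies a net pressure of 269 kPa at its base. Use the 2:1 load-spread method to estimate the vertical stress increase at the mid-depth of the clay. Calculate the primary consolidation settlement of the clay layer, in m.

Mid-depth of clay below the ground surface: z = 3.3 + 5/2 = 5.8 m.
Total vertical stress at mid-clay: σ_v = 18.3×3.3 + 17.9×2.5 = 105.14 kPa.
Pore pressure: u = 9.81×(5.8 − 0.99) = 47.186 kPa.
Initial effective stress: σ'_0 = σ_v − u = 105.14 − 47.186 = 57.954 kPa.
Stress increase at mid-clay by the 2:1 spreading method:
Δσ = qB/(B+z) = 269×5.2/(5.2+5.8) = 127.16 kPa
Final effective stress: σ'_f = 57.954 + 127.16 = 185.11 kPa.
σ'_f = 185.11 ≤ σ'_p = 271 kPa, so the clay remains overconsolidated and only the recompression index applies:
S_c = C_r·H/(1+e₀)·log₁₀(σ'_f/σ'_0) = 0.042×5/1.9×log₁₀(185.11/57.954)
    = 0.11053 × 0.50435 = 0.05574 m

S_c ≈ 0.0557 m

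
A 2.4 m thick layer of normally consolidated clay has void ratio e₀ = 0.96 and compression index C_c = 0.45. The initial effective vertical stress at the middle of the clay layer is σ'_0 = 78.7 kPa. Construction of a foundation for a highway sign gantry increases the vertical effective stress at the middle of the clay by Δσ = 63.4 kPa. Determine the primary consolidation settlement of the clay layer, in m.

S_c ≈ 0.141 m

Final effective stress: σ'_f = σ'_0 + Δσ = 78.7 + 63.4 = 142.1 kPa.
Normally consolidated clay, so the full stress increment lies on the virgin compression line:
S_c = C_c·H/(1+e₀)·log₁₀(σ'_f/σ'_0) = 0.45×2.4/(1+0.96)×log₁₀(142.1/78.7)
    = 0.55102 × 0.25662 = 0.1414 m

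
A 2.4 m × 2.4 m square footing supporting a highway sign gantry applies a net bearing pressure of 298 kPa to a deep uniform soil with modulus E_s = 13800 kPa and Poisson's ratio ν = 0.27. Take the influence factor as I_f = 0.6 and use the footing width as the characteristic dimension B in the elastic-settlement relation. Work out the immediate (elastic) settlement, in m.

S_e ≈ 0.0288 m

Immediate (elastic) settlement: S_e = q·B·(1−ν²)/E_s · I_f.
S_e = 298 × 2.4 × (1 − 0.27²) / 13800 × 0.6
    = 298 × 2.4 × 0.9271 / 13800 × 0.6
    = 0.02883 m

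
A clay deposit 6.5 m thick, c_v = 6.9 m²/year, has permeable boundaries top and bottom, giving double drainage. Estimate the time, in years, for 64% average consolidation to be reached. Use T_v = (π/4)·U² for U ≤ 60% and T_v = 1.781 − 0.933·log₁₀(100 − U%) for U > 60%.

Drainage path length: H_d = H/2 = 3.25 m (double drainage).
U > 60%: T_v = 1.781 − 0.933·log₁₀(100 − 64) = 0.32897.
t = T_v·H_d²/c_v = 0.32897×3.25²/6.9 = 0.5036 years.

t ≈ 0.504 years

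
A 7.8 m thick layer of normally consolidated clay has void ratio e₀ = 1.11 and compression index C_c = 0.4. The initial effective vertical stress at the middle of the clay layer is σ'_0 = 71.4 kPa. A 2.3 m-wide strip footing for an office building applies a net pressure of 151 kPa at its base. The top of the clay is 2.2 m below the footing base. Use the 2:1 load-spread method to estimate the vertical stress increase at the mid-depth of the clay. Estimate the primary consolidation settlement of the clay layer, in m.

S_c ≈ 0.293 m

Mid-depth of clay below the footing base: z = 2.2 + 7.8/2 = 6.1 m.
Stress increase at mid-clay by the 2:1 spreading method:
Δσ = qB/(B+z) = 151×2.3/(2.3+6.1) = 41.345 kPa
Final effective stress: σ'_f = σ'_0 + Δσ = 71.4 + 41.345 = 112.75 kPa.
Normally consolidated clay, so the full stress increment lies on the virgin compression line:
S_c = C_c·H/(1+e₀)·log₁₀(σ'_f/σ'_0) = 0.4×7.8/(1+1.11)×log₁₀(112.75/71.4)
    = 1.4787 × 0.19842 = 0.2934 m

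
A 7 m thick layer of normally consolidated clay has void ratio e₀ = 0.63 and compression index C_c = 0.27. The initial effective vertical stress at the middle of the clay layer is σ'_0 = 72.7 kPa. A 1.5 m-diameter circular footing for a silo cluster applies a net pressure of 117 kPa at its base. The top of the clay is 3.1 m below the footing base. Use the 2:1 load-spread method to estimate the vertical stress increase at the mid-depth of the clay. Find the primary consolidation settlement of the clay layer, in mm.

S_c ≈ 27 mm

Mid-depth of clay below the footing base: z = 3.1 + 7/2 = 6.6 m.
Stress increase at mid-clay by the 2:1 spreading method:
Δσ ≈ qD²/(D+z)² = 117×1.5²/(1.5+6.6)² = 4.0123 kPa
Final effective stress: σ'_f = σ'_0 + Δσ = 72.7 + 4.0123 = 76.712 kPa.
Normally consolidated clay, so the full stress increment lies on the virgin compression line:
S_c = C_c·H/(1+e₀)·log₁₀(σ'_f/σ'_0) = 0.27×7/(1+0.63)×log₁₀(76.712/72.7)
    = 1.1595 × 0.023329 = 0.02705 m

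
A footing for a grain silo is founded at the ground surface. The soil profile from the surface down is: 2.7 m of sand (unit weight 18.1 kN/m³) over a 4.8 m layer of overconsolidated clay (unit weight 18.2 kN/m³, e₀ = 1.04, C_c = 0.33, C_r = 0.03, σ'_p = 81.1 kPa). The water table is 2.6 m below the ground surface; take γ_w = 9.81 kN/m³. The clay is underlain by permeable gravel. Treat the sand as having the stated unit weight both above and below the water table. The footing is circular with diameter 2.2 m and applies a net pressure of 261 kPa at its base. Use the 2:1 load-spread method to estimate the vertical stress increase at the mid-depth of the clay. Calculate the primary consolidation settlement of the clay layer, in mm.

Mid-depth of clay below the ground surface: z = 2.7 + 4.8/2 = 5.1 m.
Total vertical stress at mid-clay: σ_v = 18.1×2.7 + 18.2×2.4 = 92.55 kPa.
Pore pressure: u = 9.81×(5.1 − 2.6) = 24.525 kPa.
Initial effective stress: σ'_0 = σ_v − u = 92.55 − 24.525 = 68.025 kPa.
Stress increase at mid-clay by the 2:1 spreading method:
Δσ ≈ qD²/(D+z)² = 261×2.2²/(2.2+5.1)² = 23.705 kPa
Final effective stress: σ'_f = 68.025 + 23.705 = 91.73 kPa.
σ'_f = 91.73 > σ'_p = 81.1 kPa, so the stress path crosses the preconsolidation pressure — recompression up to σ'_p, then virgin compression beyond:
S_c = H/(1+e₀)·[C_r·log₁₀(σ'_p/σ'_0) + C_c·log₁₀(σ'_f/σ'_p)]
    = 4.8/2.04 × [0.03×log₁₀(81.1/68.025) + 0.33×log₁₀(91.73/81.1)]
    = 2.3529 × [0.0022906 + 0.017652] = 0.04692 m

S_c ≈ 46.9 mm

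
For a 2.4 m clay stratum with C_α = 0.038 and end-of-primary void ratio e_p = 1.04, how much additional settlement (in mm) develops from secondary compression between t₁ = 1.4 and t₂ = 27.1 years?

Secondary compression: S_s = C_α·H/(1+e_p)·log₁₀(t₂/t₁)
S_s = 0.038×2.4/(1+1.04)×log₁₀(27.1/1.4)
    = 0.04471 × 1.287 = 0.05753 m

S_s ≈ 57.5 mm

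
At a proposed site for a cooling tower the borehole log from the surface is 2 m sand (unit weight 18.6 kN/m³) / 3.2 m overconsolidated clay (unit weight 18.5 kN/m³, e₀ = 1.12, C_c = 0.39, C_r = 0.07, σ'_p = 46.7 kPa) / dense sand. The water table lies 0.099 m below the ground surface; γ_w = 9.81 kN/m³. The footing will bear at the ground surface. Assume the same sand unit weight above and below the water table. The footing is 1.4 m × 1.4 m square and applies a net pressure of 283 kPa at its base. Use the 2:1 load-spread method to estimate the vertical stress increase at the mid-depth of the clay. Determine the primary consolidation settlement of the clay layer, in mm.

S_c ≈ 56.9 mm

Mid-depth of clay below the ground surface: z = 2 + 3.2/2 = 3.6 m.
Total vertical stress at mid-clay: σ_v = 18.6×2 + 18.5×1.6 = 66.8 kPa.
Pore pressure: u = 9.81×(3.6 − 0.099) = 34.345 kPa.
Initial effective stress: σ'_0 = σ_v − u = 66.8 − 34.345 = 32.455 kPa.
Stress increase at mid-clay by the 2:1 spreading method:
Δσ = qBL/((B+z)(L+z)) = 283×1.4×1.4/((1.4+3.6)(1.4+3.6)) = 22.187 kPa
Final effective stress: σ'_f = 32.455 + 22.187 = 54.642 kPa.
σ'_f = 54.642 > σ'_p = 46.7 kPa, so the stress path crosses the preconsolidation pressure — recompression up to σ'_p, then virgin compression beyond:
S_c = H/(1+e₀)·[C_r·log₁₀(σ'_p/σ'_0) + C_c·log₁₀(σ'_f/σ'_p)]
    = 3.2/2.12 × [0.07×log₁₀(46.7/32.455) + 0.39×log₁₀(54.642/46.7)]
    = 1.5094 × [0.011062 + 0.026602] = 0.05685 m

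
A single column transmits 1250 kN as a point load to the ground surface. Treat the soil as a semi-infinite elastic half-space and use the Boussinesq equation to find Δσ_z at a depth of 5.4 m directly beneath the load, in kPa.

Boussinesq vertical stress below a point load on an elastic half-space:
Δσ_z = 3P/(2πz²) · [1 + (r/z)²]^(−5/2)
r/z = 0/5.4 = 0; [1+(r/z)²]^(−5/2) = 1.
Δσ_z = 3×1250/(2π×5.4²) × 1 = 20.467 × 1 = 20.47 kPa

Δσ_z ≈ 20.5 kPa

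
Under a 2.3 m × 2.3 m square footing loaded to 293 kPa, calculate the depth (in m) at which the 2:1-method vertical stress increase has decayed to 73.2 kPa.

2:1 spreading — at depth z the loaded area has grown by z in each plan dimension:
qB²/(B+z)² = Δσ_z ⇒ z = B(√(q/Δσ_z) − 1) = 2.3×(√(293/73.2) − 1) = 2.302 m

z ≈ 2.3 m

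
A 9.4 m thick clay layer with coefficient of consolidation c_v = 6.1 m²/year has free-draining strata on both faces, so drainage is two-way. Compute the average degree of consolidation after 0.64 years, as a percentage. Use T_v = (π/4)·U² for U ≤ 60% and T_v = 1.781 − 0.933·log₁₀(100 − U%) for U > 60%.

Drainage path length: H_d = H/2 = 4.7 m (double drainage).
T_v = c_v·t/H_d² = 6.1×0.64/4.7² = 0.17673.
T_v = 0.17673 corresponds to the U ≤ 60% branch:
U = √(4T_v/π) = 0.4744

U ≈ 47.4 %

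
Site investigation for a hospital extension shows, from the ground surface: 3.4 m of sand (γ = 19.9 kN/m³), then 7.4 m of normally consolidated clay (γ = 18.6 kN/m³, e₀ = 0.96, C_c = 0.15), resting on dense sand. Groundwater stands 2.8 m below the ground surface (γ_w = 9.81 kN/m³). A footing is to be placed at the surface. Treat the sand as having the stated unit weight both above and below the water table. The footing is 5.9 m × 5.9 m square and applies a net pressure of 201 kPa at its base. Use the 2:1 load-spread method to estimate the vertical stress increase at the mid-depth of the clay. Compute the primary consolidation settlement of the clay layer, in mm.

Mid-depth of clay below the ground surface: z = 3.4 + 7.4/2 = 7.1 m.
Total vertical stress at mid-clay: σ_v = 19.9×3.4 + 18.6×3.7 = 136.48 kPa.
Pore pressure: u = 9.81×(7.1 − 2.8) = 42.183 kPa.
Initial effective stress: σ'_0 = σ_v − u = 136.48 − 42.183 = 94.297 kPa.
Stress increase at mid-clay by the 2:1 spreading method:
Δσ = qBL/((B+z)(L+z)) = 201×5.9×5.9/((5.9+7.1)(5.9+7.1)) = 41.401 kPa
Final effective stress: σ'_f = σ'_0 + Δσ = 94.297 + 41.401 = 135.7 kPa.
Normally consolidated clay, so the full stress increment lies on the virgin compression line:
S_c = C_c·H/(1+e₀)·log₁₀(σ'_f/σ'_0) = 0.15×7.4/(1+0.96)×log₁₀(135.7/94.297)
    = 0.56633 × 0.15808 = 0.08953 m

S_c ≈ 89.5 mm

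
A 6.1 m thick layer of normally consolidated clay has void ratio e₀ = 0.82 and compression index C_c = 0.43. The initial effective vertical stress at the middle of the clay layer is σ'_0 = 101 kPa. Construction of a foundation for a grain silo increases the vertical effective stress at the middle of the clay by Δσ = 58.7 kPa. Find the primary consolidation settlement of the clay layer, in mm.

Final effective stress: σ'_f = σ'_0 + Δσ = 101 + 58.7 = 159.7 kPa.
Normally consolidated clay, so the full stress increment lies on the virgin compression line:
S_c = C_c·H/(1+e₀)·log₁₀(σ'_f/σ'_0) = 0.43×6.1/(1+0.82)×log₁₀(159.7/101)
    = 1.4412 × 0.19898 = 0.2868 m

S_c ≈ 287 mm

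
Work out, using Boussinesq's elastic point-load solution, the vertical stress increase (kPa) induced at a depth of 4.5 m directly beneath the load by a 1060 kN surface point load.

Boussinesq vertical stress below a point load on an elastic half-space:
Δσ_z = 3P/(2πz²) · [1 + (r/z)²]^(−5/2)
r/z = 0/4.5 = 0; [1+(r/z)²]^(−5/2) = 1.
Δσ_z = 3×1060/(2π×4.5²) × 1 = 24.993 × 1 = 24.99 kPa

Δσ_z ≈ 25 kPa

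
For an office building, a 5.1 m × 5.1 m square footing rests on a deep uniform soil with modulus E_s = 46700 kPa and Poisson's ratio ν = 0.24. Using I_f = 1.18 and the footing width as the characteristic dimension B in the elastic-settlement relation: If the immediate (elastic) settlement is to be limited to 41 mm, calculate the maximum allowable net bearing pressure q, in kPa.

q ≈ 338 kPa

S_e = q·B·(1−ν²)/E_s · I_f  ⇒  q = S_e·E_s / (B·(1−ν²)·I_f).
q = 0.041 × 46700 / (5.1 × 0.9424 × 1.18) = 337.6 kPa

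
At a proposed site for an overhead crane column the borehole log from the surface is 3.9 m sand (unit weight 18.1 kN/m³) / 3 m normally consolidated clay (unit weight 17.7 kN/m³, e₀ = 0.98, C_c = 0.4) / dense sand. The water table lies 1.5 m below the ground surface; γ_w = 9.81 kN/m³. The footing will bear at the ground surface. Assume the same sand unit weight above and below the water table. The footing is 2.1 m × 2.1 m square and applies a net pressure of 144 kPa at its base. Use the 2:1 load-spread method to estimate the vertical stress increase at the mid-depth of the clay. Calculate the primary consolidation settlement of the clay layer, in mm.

Mid-depth of clay below the ground surface: z = 3.9 + 3/2 = 5.4 m.
Total vertical stress at mid-clay: σ_v = 18.1×3.9 + 17.7×1.5 = 97.14 kPa.
Pore pressure: u = 9.81×(5.4 − 1.5) = 38.259 kPa.
Initial effective stress: σ'_0 = σ_v − u = 97.14 − 38.259 = 58.881 kPa.
Stress increase at mid-clay by the 2:1 spreading method:
Δσ = qBL/((B+z)(L+z)) = 144×2.1×2.1/((2.1+5.4)(2.1+5.4)) = 11.29 kPa
Final effective stress: σ'_f = σ'_0 + Δσ = 58.881 + 11.29 = 70.171 kPa.
Normally consolidated clay, so the full stress increment lies on the virgin compression line:
S_c = C_c·H/(1+e₀)·log₁₀(σ'_f/σ'_0) = 0.4×3/(1+0.98)×log₁₀(70.171/58.881)
    = 0.60606 × 0.076182 = 0.04617 m

S_c ≈ 46.2 mm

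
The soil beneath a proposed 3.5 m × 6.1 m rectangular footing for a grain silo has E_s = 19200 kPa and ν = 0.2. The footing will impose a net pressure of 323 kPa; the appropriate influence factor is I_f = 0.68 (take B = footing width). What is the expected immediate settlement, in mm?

S_e ≈ 38.4 mm

Immediate (elastic) settlement: S_e = q·B·(1−ν²)/E_s · I_f.
S_e = 323 × 3.5 × (1 − 0.2²) / 19200 × 0.68
    = 323 × 3.5 × 0.96 / 19200 × 0.68
    = 0.03844 m = 38.44 mm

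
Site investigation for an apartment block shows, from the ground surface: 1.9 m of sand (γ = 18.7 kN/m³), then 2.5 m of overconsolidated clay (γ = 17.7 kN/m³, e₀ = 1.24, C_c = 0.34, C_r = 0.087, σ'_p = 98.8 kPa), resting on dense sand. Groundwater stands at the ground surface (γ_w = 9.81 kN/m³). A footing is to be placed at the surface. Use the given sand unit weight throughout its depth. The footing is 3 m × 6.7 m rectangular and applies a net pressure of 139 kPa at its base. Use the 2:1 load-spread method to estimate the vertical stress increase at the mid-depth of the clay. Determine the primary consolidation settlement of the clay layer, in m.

Mid-depth of clay below the ground surface: z = 1.9 + 2.5/2 = 3.15 m.
Total vertical stress at mid-clay: σ_v = 18.7×1.9 + 17.7×1.25 = 57.655 kPa.
Pore pressure: u = 9.81×(3.15 − 0) = 30.902 kPa.
Initial effective stress: σ'_0 = σ_v − u = 57.655 − 30.902 = 26.753 kPa.
Stress increase at mid-clay by the 2:1 spreading method:
Δσ = qBL/((B+z)(L+z)) = 139×3×6.7/((3+3.15)(6.7+3.15)) = 46.121 kPa
Final effective stress: σ'_f = 26.753 + 46.121 = 72.874 kPa.
σ'_f = 72.874 ≤ σ'_p = 98.8 kPa, so the clay remains overconsolidated and only the recompression index applies:
S_c = C_r·H/(1+e₀)·log₁₀(σ'_f/σ'_0) = 0.087×2.5/2.24×log₁₀(72.874/26.753)
    = 0.097101 × 0.4352 = 0.04226 m

S_c ≈ 0.0423 m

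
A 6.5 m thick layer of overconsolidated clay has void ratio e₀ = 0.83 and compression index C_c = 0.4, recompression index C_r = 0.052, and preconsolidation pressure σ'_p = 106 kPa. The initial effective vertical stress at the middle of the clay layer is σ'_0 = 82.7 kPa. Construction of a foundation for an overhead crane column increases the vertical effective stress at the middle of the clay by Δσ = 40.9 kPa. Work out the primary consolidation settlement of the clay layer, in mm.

S_c ≈ 115 mm

Final effective stress: σ'_f = 82.7 + 40.9 = 123.6 kPa.
σ'_f = 123.6 > σ'_p = 106 kPa, so the stress path crosses the preconsolidation pressure — recompression up to σ'_p, then virgin compression beyond:
S_c = H/(1+e₀)·[C_r·log₁₀(σ'_p/σ'_0) + C_c·log₁₀(σ'_f/σ'_p)]
    = 6.5/1.83 × [0.052×log₁₀(106/82.7) + 0.4×log₁₀(123.6/106)]
    = 3.5519 × [0.0056056 + 0.026685] = 0.1147 m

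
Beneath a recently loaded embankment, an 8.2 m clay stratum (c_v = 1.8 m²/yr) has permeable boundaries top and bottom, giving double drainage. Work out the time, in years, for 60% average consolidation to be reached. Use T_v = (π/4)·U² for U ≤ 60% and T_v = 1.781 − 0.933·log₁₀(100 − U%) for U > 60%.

Drainage path length: H_d = H/2 = 4.1 m (double drainage).
U ≤ 60%: T_v = (π/4)·U² = (π/4)×0.6² = 0.28274.
t = T_v·H_d²/c_v = 0.28274×4.1²/1.8 = 2.64 years.

t ≈ 2.64 years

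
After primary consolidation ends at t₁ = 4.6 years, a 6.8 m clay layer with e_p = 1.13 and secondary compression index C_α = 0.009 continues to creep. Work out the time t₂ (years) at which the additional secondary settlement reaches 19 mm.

S_s = C_α·H/(1+e_p)·log₁₀(t₂/t₁) ⇒ log₁₀(t₂/t₁) = S_s·(1+e_p)/(C_α·H).
log₁₀(t₂/t₁) = 0.019 × (1+1.13) / (0.009×6.8) = 0.6613
t₂ = t₁ × 10^0.6613 = 4.6 × 4.584 = 21.09 years

t₂ ≈ 21.1 years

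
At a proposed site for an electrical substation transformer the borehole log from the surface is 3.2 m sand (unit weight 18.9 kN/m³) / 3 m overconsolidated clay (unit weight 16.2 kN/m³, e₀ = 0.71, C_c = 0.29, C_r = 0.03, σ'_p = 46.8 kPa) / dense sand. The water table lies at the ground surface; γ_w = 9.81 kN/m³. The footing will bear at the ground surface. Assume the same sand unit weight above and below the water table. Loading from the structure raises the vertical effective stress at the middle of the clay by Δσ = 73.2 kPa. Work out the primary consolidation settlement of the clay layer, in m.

S_c ≈ 0.197 m

Mid-depth of clay below the ground surface: z = 3.2 + 3/2 = 4.7 m.
Total vertical stress at mid-clay: σ_v = 18.9×3.2 + 16.2×1.5 = 84.78 kPa.
Pore pressure: u = 9.81×(4.7 − 0) = 46.107 kPa.
Initial effective stress: σ'_0 = σ_v − u = 84.78 − 46.107 = 38.673 kPa.
Final effective stress: σ'_f = 38.673 + 73.2 = 111.87 kPa.
σ'_f = 111.87 > σ'_p = 46.8 kPa, so the stress path crosses the preconsolidation pressure — recompression up to σ'_p, then virgin compression beyond:
S_c = H/(1+e₀)·[C_r·log₁₀(σ'_p/σ'_0) + C_c·log₁₀(σ'_f/σ'_p)]
    = 3/1.71 × [0.03×log₁₀(46.8/38.673) + 0.29×log₁₀(111.87/46.8)]
    = 1.7544 × [0.0024851 + 0.10976] = 0.1969 m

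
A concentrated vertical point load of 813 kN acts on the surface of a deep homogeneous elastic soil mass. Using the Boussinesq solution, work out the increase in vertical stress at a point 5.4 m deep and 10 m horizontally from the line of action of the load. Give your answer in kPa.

Boussinesq vertical stress below a point load on an elastic half-space:
Δσ_z = 3P/(2πz²) · [1 + (r/z)²]^(−5/2)
r/z = 10/5.4 = 1.8519; [1+(r/z)²]^(−5/2) = 0.024219.
Δσ_z = 3×813/(2π×5.4²) × 0.024219 = 13.312 × 0.024219 = 0.3224 kPa

Δσ_z ≈ 0.322 kPa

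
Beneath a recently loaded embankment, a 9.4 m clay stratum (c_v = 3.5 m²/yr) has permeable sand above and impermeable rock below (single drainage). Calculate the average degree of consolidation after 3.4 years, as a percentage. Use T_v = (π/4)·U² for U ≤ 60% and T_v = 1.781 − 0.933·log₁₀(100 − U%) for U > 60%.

Drainage path length: H_d = H = 9.4 m (single drainage).
T_v = c_v·t/H_d² = 3.5×3.4/9.4² = 0.13468.
T_v = 0.13468 corresponds to the U ≤ 60% branch:
U = √(4T_v/π) = 0.4141

U ≈ 41.4 %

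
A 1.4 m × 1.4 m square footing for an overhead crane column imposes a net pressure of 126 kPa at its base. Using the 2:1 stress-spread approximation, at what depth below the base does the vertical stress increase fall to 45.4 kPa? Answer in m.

z ≈ 0.932 m

2:1 spreading — at depth z the loaded area has grown by z in each plan dimension:
qB²/(B+z)² = Δσ_z ⇒ z = B(√(q/Δσ_z) − 1) = 1.4×(√(126/45.4) − 1) = 0.9323 m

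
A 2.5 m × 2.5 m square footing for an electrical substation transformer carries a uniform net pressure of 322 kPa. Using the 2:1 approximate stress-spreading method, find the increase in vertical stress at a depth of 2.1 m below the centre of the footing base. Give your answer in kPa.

By the 2:1 method the load spreads at 1 horizontal : 2 vertical, so at depth z the loaded area has grown by z in each plan dimension:
Δσ = qBL/((B+z)(L+z)) = 322×2.5×2.5/((2.5+2.1)(2.5+2.1)) = 95.109 kPa

Δσ_z ≈ 95.1 kPa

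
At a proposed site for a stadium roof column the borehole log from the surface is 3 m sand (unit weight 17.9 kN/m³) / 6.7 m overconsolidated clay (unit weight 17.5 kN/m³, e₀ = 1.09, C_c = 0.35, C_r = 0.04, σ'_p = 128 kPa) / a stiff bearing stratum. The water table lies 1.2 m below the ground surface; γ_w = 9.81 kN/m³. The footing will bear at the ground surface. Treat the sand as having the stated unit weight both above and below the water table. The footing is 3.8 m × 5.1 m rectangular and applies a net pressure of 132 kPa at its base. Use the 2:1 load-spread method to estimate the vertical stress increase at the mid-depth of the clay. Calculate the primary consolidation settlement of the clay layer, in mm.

S_c ≈ 17 mm

Mid-depth of clay below the ground surface: z = 3 + 6.7/2 = 6.35 m.
Total vertical stress at mid-clay: σ_v = 17.9×3 + 17.5×3.35 = 112.32 kPa.
Pore pressure: u = 9.81×(6.35 − 1.2) = 50.522 kPa.
Initial effective stress: σ'_0 = σ_v − u = 112.32 − 50.522 = 61.798 kPa.
Stress increase at mid-clay by the 2:1 spreading method:
Δσ = qBL/((B+z)(L+z)) = 132×3.8×5.1/((3.8+6.35)(5.1+6.35)) = 22.012 kPa
Final effective stress: σ'_f = 61.798 + 22.012 = 83.81 kPa.
σ'_f = 83.81 ≤ σ'_p = 128 kPa, so the clay remains overconsolidated and only the recompression index applies:
S_c = C_r·H/(1+e₀)·log₁₀(σ'_f/σ'_0) = 0.04×6.7/2.09×log₁₀(83.81/61.798)
    = 0.12823 × 0.13232 = 0.01697 m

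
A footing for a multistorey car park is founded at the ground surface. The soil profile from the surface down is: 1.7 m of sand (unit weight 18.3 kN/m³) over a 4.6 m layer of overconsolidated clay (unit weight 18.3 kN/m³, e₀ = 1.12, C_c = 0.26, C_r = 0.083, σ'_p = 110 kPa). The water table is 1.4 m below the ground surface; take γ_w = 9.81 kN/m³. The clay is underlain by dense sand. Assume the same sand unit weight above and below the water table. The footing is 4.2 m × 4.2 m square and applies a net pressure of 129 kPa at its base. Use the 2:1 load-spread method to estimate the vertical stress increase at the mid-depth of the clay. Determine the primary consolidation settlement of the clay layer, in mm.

Mid-depth of clay below the ground surface: z = 1.7 + 4.6/2 = 4 m.
Total vertical stress at mid-clay: σ_v = 18.3×1.7 + 18.3×2.3 = 73.2 kPa.
Pore pressure: u = 9.81×(4 − 1.4) = 25.506 kPa.
Initial effective stress: σ'_0 = σ_v − u = 73.2 − 25.506 = 47.694 kPa.
Stress increase at mid-clay by the 2:1 spreading method:
Δσ = qBL/((B+z)(L+z)) = 129×4.2×4.2/((4.2+4)(4.2+4)) = 33.842 kPa
Final effective stress: σ'_f = 47.694 + 33.842 = 81.536 kPa.
σ'_f = 81.536 ≤ σ'_p = 110 kPa, so the clay remains overconsolidated and only the recompression index applies:
S_c = C_r·H/(1+e₀)·log₁₀(σ'_f/σ'_0) = 0.083×4.6/2.12×log₁₀(81.536/47.694)
    = 0.18009 × 0.23289 = 0.04194 m

S_c ≈ 41.9 mm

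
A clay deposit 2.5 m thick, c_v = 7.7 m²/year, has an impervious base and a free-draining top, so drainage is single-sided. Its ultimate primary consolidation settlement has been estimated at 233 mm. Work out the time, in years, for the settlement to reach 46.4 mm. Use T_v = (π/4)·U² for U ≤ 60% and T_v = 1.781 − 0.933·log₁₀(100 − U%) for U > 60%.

t ≈ 0.0253 years

Drainage path length: H_d = H = 2.5 m (single drainage).
U = S(t)/S_ult = 46.4/233 = 0.1991.
U ≤ 60%: T_v = (π/4)·U² = (π/4)×0.19914² = 0.031147.
t = T_v·H_d²/c_v = 0.031147×2.5²/7.7 = 0.02528 years.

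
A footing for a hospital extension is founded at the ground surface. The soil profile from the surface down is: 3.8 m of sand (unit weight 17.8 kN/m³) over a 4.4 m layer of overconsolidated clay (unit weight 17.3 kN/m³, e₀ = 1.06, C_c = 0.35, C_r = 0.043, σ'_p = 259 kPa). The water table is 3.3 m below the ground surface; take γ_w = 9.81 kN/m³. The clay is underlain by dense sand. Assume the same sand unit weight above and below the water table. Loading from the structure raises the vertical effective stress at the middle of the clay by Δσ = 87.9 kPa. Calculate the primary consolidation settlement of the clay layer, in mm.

S_c ≈ 29.8 mm

Mid-depth of clay below the ground surface: z = 3.8 + 4.4/2 = 6 m.
Total vertical stress at mid-clay: σ_v = 17.8×3.8 + 17.3×2.2 = 105.7 kPa.
Pore pressure: u = 9.81×(6 − 3.3) = 26.487 kPa.
Initial effective stress: σ'_0 = σ_v − u = 105.7 − 26.487 = 79.213 kPa.
Final effective stress: σ'_f = 79.213 + 87.9 = 167.11 kPa.
σ'_f = 167.11 ≤ σ'_p = 259 kPa, so the clay remains overconsolidated and only the recompression index applies:
S_c = C_r·H/(1+e₀)·log₁₀(σ'_f/σ'_0) = 0.043×4.4/2.06×log₁₀(167.11/79.213)
    = 0.091844 × 0.32421 = 0.02978 m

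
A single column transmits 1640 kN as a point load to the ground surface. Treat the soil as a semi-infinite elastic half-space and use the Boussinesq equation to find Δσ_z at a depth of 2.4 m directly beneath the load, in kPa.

Boussinesq vertical stress below a point load on an elastic half-space:
Δσ_z = 3P/(2πz²) · [1 + (r/z)²]^(−5/2)
r/z = 0/2.4 = 0; [1+(r/z)²]^(−5/2) = 1.
Δσ_z = 3×1640/(2π×2.4²) × 1 = 135.94 × 1 = 135.9 kPa

Δσ_z ≈ 136 kPa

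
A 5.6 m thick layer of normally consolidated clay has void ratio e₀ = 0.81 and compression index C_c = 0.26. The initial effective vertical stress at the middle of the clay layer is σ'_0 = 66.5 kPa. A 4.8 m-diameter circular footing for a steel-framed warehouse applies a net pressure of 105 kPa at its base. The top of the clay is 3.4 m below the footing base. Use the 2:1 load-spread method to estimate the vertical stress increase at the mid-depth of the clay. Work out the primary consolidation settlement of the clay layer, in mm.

S_c ≈ 91.8 mm

Mid-depth of clay below the footing base: z = 3.4 + 5.6/2 = 6.2 m.
Stress increase at mid-clay by the 2:1 spreading method:
Δσ ≈ qD²/(D+z)² = 105×4.8²/(4.8+6.2)² = 19.993 kPa
Final effective stress: σ'_f = σ'_0 + Δσ = 66.5 + 19.993 = 86.493 kPa.
Normally consolidated clay, so the full stress increment lies on the virgin compression line:
S_c = C_c·H/(1+e₀)·log₁₀(σ'_f/σ'_0) = 0.26×5.6/(1+0.81)×log₁₀(86.493/66.5)
    = 0.80442 × 0.11416 = 0.09183 m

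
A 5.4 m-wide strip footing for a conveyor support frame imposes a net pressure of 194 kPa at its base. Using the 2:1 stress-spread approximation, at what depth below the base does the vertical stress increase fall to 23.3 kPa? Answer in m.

z ≈ 39.6 m

2:1 spreading — at depth z the loaded area has grown by z in each plan dimension:
qB/(B+z) = Δσ_z ⇒ z = qB/Δσ_z − B = 194×5.4/23.3 − 5.4 = 39.56 m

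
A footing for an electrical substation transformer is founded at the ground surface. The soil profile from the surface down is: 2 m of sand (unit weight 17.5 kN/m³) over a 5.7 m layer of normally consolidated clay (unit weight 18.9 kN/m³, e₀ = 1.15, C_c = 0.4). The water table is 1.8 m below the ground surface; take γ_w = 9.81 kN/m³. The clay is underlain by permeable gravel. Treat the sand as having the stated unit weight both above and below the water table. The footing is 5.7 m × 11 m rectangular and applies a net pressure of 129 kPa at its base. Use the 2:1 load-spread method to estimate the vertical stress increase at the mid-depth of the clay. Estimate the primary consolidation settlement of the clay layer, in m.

Mid-depth of clay below the ground surface: z = 2 + 5.7/2 = 4.85 m.
Total vertical stress at mid-clay: σ_v = 17.5×2 + 18.9×2.85 = 88.865 kPa.
Pore pressure: u = 9.81×(4.85 − 1.8) = 29.921 kPa.
Initial effective stress: σ'_0 = σ_v − u = 88.865 − 29.921 = 58.944 kPa.
Stress increase at mid-clay by the 2:1 spreading method:
Δσ = qBL/((B+z)(L+z)) = 129×5.7×11/((5.7+4.85)(11+4.85)) = 48.37 kPa
Final effective stress: σ'_f = σ'_0 + Δσ = 58.944 + 48.37 = 107.31 kPa.
Normally consolidated clay, so the full stress increment lies on the virgin compression line:
S_c = C_c·H/(1+e₀)·log₁₀(σ'_f/σ'_0) = 0.4×5.7/(1+1.15)×log₁₀(107.31/58.944)
    = 1.0605 × 0.2602 = 0.2759 m

S_c ≈ 0.276 m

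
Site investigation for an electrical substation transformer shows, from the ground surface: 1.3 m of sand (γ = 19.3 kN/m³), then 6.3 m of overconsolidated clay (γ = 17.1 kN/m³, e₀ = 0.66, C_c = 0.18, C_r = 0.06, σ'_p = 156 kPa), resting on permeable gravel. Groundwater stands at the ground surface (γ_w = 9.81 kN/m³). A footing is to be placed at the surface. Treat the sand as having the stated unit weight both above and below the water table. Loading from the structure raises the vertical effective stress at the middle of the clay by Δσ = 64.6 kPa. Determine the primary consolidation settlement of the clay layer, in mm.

S_c ≈ 103 mm

Mid-depth of clay below the ground surface: z = 1.3 + 6.3/2 = 4.45 m.
Total vertical stress at mid-clay: σ_v = 19.3×1.3 + 17.1×3.15 = 78.955 kPa.
Pore pressure: u = 9.81×(4.45 − 0) = 43.655 kPa.
Initial effective stress: σ'_0 = σ_v − u = 78.955 − 43.655 = 35.3 kPa.
Final effective stress: σ'_f = 35.3 + 64.6 = 99.9 kPa.
σ'_f = 99.9 ≤ σ'_p = 156 kPa, so the clay remains overconsolidated and only the recompression index applies:
S_c = C_r·H/(1+e₀)·log₁₀(σ'_f/σ'_0) = 0.06×6.3/1.66×log₁₀(99.9/35.3)
    = 0.22771 × 0.45179 = 0.1029 m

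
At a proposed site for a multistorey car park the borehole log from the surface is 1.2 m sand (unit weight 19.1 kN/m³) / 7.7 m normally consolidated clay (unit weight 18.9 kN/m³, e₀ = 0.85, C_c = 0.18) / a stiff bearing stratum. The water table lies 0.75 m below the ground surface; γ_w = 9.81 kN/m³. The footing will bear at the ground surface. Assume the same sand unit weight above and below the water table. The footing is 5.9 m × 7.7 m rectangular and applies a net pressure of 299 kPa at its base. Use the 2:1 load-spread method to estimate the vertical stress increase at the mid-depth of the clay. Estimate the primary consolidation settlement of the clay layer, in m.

S_c ≈ 0.337 m

Mid-depth of clay below the ground surface: z = 1.2 + 7.7/2 = 5.05 m.
Total vertical stress at mid-clay: σ_v = 19.1×1.2 + 18.9×3.85 = 95.685 kPa.
Pore pressure: u = 9.81×(5.05 − 0.75) = 42.183 kPa.
Initial effective stress: σ'_0 = σ_v − u = 95.685 − 42.183 = 53.502 kPa.
Stress increase at mid-clay by the 2:1 spreading method:
Δσ = qBL/((B+z)(L+z)) = 299×5.9×7.7/((5.9+5.05)(7.7+5.05)) = 97.295 kPa
Final effective stress: σ'_f = σ'_0 + Δσ = 53.502 + 97.295 = 150.8 kPa.
Normally consolidated clay, so the full stress increment lies on the virgin compression line:
S_c = C_c·H/(1+e₀)·log₁₀(σ'_f/σ'_0) = 0.18×7.7/(1+0.85)×log₁₀(150.8/53.502)
    = 0.74919 × 0.45003 = 0.3372 m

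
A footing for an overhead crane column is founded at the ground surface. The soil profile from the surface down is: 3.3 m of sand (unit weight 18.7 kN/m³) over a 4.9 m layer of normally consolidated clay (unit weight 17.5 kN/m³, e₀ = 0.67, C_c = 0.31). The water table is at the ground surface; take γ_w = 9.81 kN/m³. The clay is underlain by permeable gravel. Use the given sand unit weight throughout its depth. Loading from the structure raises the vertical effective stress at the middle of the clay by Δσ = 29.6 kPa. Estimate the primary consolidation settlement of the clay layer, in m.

Mid-depth of clay below the ground surface: z = 3.3 + 4.9/2 = 5.75 m.
Total vertical stress at mid-clay: σ_v = 18.7×3.3 + 17.5×2.45 = 104.58 kPa.
Pore pressure: u = 9.81×(5.75 − 0) = 56.408 kPa.
Initial effective stress: σ'_0 = σ_v − u = 104.58 − 56.408 = 48.172 kPa.
Final effective stress: σ'_f = σ'_0 + Δσ = 48.172 + 29.6 = 77.772 kPa.
Normally consolidated clay, so the full stress increment lies on the virgin compression line:
S_c = C_c·H/(1+e₀)·log₁₀(σ'_f/σ'_0) = 0.31×4.9/(1+0.67)×log₁₀(77.772/48.172)
    = 0.90958 × 0.20803 = 0.1892 m

S_c ≈ 0.189 m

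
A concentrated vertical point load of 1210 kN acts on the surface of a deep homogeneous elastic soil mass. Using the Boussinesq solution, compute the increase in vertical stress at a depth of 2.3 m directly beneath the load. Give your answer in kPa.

Δσ_z ≈ 109 kPa

Boussinesq vertical stress below a point load on an elastic half-space:
Δσ_z = 3P/(2πz²) · [1 + (r/z)²]^(−5/2)
r/z = 0/2.3 = 0; [1+(r/z)²]^(−5/2) = 1.
Δσ_z = 3×1210/(2π×2.3²) × 1 = 109.21 × 1 = 109.2 kPa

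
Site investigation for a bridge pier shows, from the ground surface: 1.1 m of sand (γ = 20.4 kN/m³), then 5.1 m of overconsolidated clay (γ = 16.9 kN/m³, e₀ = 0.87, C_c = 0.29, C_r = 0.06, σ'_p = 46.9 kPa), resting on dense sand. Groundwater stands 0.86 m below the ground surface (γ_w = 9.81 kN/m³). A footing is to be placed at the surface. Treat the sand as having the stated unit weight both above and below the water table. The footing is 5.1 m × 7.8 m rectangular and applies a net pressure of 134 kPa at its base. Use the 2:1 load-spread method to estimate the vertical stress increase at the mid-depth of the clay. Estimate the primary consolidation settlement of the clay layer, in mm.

Mid-depth of clay below the ground surface: z = 1.1 + 5.1/2 = 3.65 m.
Total vertical stress at mid-clay: σ_v = 20.4×1.1 + 16.9×2.55 = 65.535 kPa.
Pore pressure: u = 9.81×(3.65 − 0.86) = 27.37 kPa.
Initial effective stress: σ'_0 = σ_v − u = 65.535 − 27.37 = 38.165 kPa.
Stress increase at mid-clay by the 2:1 spreading method:
Δσ = qBL/((B+z)(L+z)) = 134×5.1×7.8/((5.1+3.65)(7.8+3.65)) = 53.205 kPa
Final effective stress: σ'_f = 38.165 + 53.205 = 91.37 kPa.
σ'_f = 91.37 > σ'_p = 46.9 kPa, so the stress path crosses the preconsolidation pressure — recompression up to σ'_p, then virgin compression beyond:
S_c = H/(1+e₀)·[C_r·log₁₀(σ'_p/σ'_0) + C_c·log₁₀(σ'_f/σ'_p)]
    = 5.1/1.87 × [0.06×log₁₀(46.9/38.165) + 0.29×log₁₀(91.37/46.9)]
    = 2.7273 × [0.0053705 + 0.083993] = 0.2437 m

S_c ≈ 244 mm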